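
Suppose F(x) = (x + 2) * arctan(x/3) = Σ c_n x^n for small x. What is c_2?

1/3

Distribute the polynomial across the series and collect like powers.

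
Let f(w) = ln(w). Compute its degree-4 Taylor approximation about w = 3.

-(w - 3)^4/324 + (w - 3)^3/81 - (w - 3)^2/18 + (w - 3)/3 + ln(3)

f(3) = ln(3)
f′(3) = 1/3
f′′(3) = -1/9
f′′′(3) = 2/27
f^(4)(3) = -2/27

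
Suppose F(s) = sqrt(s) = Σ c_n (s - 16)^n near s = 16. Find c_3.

Use the known series and substitute for the argument.
[(s - 16)^0] = 4;  [(s - 16)^1] = 1/8;  [(s - 16)^2] = -1/512;  [(s - 16)^3] = 1/16384.
So c_3 = F′′′(16)/3! = 1/16384.

1/16384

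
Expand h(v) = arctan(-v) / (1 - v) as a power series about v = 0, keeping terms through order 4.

Multiply the numerator's expansion by the denominator's geometric series.
[v^0] = 0;  [v^1] = -1;  [v^2] = -1;  [v^3] = -2/3;  [v^4] = -2/3.

-2*v^4/3 - 2*v^3/3 - v^2 - v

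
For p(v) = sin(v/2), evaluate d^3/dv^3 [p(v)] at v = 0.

-1/8

The coefficient of v^3 in the expansion is -1/48, so p′′′(0) = 3! * (-1/48) = -1/8.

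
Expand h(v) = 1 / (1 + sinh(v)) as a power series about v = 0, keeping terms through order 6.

77*v^6/45 - 181*v^5/120 + 4*v^4/3 - 7*v^3/6 + v^2 - v + 1

Use the geometric series for the reciprocal, then substitute.
h(0) = 1
h′(0) = -1
h′′(0) = 2
h′′′(0) = -7
h^(4)(0) = 32
h^(5)(0) = -181
h^(6)(0) = 1232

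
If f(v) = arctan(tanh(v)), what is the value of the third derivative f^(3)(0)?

-4

Let u equal the inner series; expand the outer function in u and truncate.
The coefficient of v^3 in the expansion is -2/3, so f′′′(0) = 3! * (-2/3) = -4.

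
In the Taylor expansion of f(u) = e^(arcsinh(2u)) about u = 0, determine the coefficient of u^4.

Compose series: expand the inner function first, then feed it into the outer expansion.
f(0) = 1
f′(0) = 2
f′′(0) = 4
f′′′(0) = 0
f^(4)(0) = -48
So c_4 = f^(4)(0)/4! = -2.

-2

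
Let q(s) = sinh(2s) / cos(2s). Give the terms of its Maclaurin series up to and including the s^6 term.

Divide the numerator series by the denominator series (power-series long division).
q(0) = 0
q′(0) = 2
q′′(0) = 0
q′′′(0) = 32
q^(4)(0) = 0
q^(5)(0) = 1152
q^(6)(0) = 0

48*s^5/5 + 16*s^3/3 + 2*s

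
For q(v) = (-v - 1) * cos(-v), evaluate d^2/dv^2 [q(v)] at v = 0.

1

Distribute the polynomial across the series and collect like powers.
From the series, [v^2] q = 1/2; multiply by 2! = 2 to get 1.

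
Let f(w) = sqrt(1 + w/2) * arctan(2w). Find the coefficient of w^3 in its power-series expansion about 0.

Multiply the two series term by term and collect like powers.
f(0) = 0
f′(0) = 2
f′′(0) = 1
f′′′(0) = -131/8
Dividing each by k! gives the coefficients c_0, ..., c_3.

-131/48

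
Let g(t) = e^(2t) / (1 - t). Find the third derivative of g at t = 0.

38

Write out both Maclaurin series and multiply, keeping only the needed powers.
From the series, [t^3] g = 19/3; multiply by 3! = 6 to get 38.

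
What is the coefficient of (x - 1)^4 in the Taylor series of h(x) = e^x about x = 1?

[(x - 1)^0] = e;  [(x - 1)^1] = e;  [(x - 1)^2] = e/2;  [(x - 1)^3] = e/6;  [(x - 1)^4] = e/24.

e/24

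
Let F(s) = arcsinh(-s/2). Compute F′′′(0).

Apply the Taylor formula c_k = f^(k)(a)/k!.
The coefficient of s^3 in the expansion is 1/48, so F′′′(0) = 3! * (1/48) = 1/8.

1/8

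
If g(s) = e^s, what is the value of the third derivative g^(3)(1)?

From the series, [(s - 1)^3] g = e/6; multiply by 3! = 6 to get e.

e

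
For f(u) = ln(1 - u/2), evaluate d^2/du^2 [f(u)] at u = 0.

-1/4

From the series, [u^2] f = -1/8; multiply by 2! = 2 to get -1/4.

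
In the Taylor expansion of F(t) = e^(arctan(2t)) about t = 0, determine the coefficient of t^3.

-4/3

Substitute the inner expansion into the outer series and collect powers.
[t^0] = 1;  [t^1] = 2;  [t^2] = 2;  [t^3] = -4/3.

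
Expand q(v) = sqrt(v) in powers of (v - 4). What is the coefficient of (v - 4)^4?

-5/16384

Compute the successive derivatives at the expansion point and divide by k!.
So c_4 = q^(4)(4)/4! = -5/16384.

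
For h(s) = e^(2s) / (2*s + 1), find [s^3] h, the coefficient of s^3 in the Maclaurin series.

-8/3

Multiply the numerator's expansion by the denominator's geometric series.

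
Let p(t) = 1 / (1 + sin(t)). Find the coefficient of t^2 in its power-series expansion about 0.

Use the geometric series for the reciprocal, then substitute.
p(0) = 1
p′(0) = -1
p′′(0) = 2

1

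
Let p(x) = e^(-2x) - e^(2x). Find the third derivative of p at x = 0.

-16

Expand each term separately and add.
From the series, [x^3] p = -8/3; multiply by 3! = 6 to get -16.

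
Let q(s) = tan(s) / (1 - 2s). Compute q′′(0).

4

Multiply the two series term by term and collect like powers.
From the series, [s^2] q = 2; multiply by 2! = 2 to get 4.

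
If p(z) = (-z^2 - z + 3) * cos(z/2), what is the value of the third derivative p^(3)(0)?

3/4

Shift and add copies of the series according to the polynomial's terms.
From the series, [z^3] p = 1/8; multiply by 3! = 6 to get 3/4.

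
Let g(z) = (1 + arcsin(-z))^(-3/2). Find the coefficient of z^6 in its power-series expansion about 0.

Compose series: expand the inner function first, then feed it into the outer expansion.
g(0) = 1
g′(0) = 3/2
g′′(0) = 15/4
g′′′(0) = 117/8
g^(4)(0) = 1185/16
g^(5)(0) = 15027/32
g^(6)(0) = 226095/64

15073/3072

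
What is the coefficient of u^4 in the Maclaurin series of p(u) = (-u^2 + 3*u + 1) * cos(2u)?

Distribute the polynomial across the series and collect like powers.

8/3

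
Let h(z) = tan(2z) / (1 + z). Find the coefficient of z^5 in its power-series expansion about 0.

Take the Cauchy product of the two expansions.
h(0) = 0
h′(0) = 2
h′′(0) = -4
h′′′(0) = 28
h^(4)(0) = -112
h^(5)(0) = 1072
Then c_k = h^(k)(0)/k! gives each Taylor coefficient.

134/15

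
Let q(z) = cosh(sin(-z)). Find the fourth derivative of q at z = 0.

Plug the Maclaurin series of the inner function into that of the outer and collect terms.
From the series, [z^4] q = -1/8; multiply by 4! = 24 to get -3.

-3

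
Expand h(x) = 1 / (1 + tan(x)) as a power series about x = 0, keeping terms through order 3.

Expand as Σ (-1)^k u^k with u equal to the inner function's series.
[x^0] = 1;  [x^1] = -1;  [x^2] = 1;  [x^3] = -4/3.

-4*x^3/3 + x^2 - x + 1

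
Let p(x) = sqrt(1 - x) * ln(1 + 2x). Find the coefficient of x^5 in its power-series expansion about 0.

Take the Cauchy product of the two expansions.
p(0) = 0
p′(0) = 2
p′′(0) = -6
p′′′(0) = 41/2
p^(4)(0) = -125
p^(5)(0) = 7789/8

7789/960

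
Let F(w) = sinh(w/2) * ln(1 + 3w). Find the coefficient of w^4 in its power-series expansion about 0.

73/16

Take the Cauchy product of the two expansions.
F(0) = 0
F′(0) = 0
F′′(0) = 3
F′′′(0) = -27/2
F^(4)(0) = 219/2
So c_4 = F^(4)(0)/4! = 73/16.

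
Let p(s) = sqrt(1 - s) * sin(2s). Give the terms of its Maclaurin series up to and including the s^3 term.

-19*s^3/12 - s^2 + 2*s

Expand each factor separately, then convolve coefficients.
p(0) = 0
p′(0) = 2
p′′(0) = -2
p′′′(0) = -19/2
Then c_k = p^(k)(0)/k! gives each Taylor coefficient.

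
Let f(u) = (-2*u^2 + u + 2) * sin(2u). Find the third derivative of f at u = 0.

-40

Distribute the polynomial across the series and collect like powers.
From the series, [u^3] f = -20/3; multiply by 3! = 6 to get -40.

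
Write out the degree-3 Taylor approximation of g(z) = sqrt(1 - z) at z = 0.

g(0) = 1
g′(0) = -1/2
g′′(0) = -1/4
g′′′(0) = -3/8

-z^3/16 - z^2/8 - z/2 + 1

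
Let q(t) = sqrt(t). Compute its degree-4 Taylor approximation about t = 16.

-5*(t - 16)^4/2097152 + (t - 16)^3/16384 - (t - 16)^2/512 + (t - 16)/8 + 4

Differentiate repeatedly and evaluate at the center.
q(16) = 4
q′(16) = 1/8
q′′(16) = -1/256
q′′′(16) = 3/8192
q^(4)(16) = -15/262144
Then c_k = q^(k)(16)/k! gives each Taylor coefficient.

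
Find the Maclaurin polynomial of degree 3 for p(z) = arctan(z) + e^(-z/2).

-17*z^3/48 + z^2/8 + z/2 + 1

Combine the two series term by term.
p(0) = 1
p′(0) = 1/2
p′′(0) = 1/4
p′′′(0) = -17/8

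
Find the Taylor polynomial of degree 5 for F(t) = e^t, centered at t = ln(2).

(t - ln(2))^5/60 + (t - ln(2))^4/12 + (t - ln(2))^3/3 + (t - ln(2))^2 + 2*(t - ln(2)) + 2

Differentiate repeatedly and evaluate at the center.
[(t - ln(2))^0] = 2;  [(t - ln(2))^1] = 2;  [(t - ln(2))^2] = 1;  [(t - ln(2))^3] = 1/3;  [(t - ln(2))^4] = 1/12;  [(t - ln(2))^5] = 1/60.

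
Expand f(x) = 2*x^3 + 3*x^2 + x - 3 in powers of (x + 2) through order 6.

[(x + 2)^0] = -9;  [(x + 2)^1] = 13;  [(x + 2)^2] = -9;  [(x + 2)^3] = 2;  [(x + 2)^4] = 0;  [(x + 2)^5] = 0;  [(x + 2)^6] = 0.

2*(x + 2)^3 - 9*(x + 2)^2 + 13*(x + 2) - 9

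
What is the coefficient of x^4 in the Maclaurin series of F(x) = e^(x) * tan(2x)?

Expand each factor separately, then convolve coefficients.
F(0) = 0
F′(0) = 2
F′′(0) = 4
F′′′(0) = 22
F^(4)(0) = 72
So c_4 = F^(4)(0)/4! = 3.

3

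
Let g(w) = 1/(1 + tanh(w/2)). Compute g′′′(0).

-1/2

Substitute the inner expansion into the outer series and collect powers.
From the series, [w^3] g = -1/12; multiply by 3! = 6 to get -1/2.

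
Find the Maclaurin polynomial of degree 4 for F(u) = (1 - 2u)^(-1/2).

[u^0] = 1;  [u^1] = 1;  [u^2] = 3/2;  [u^3] = 5/2;  [u^4] = 35/8.

35*u^4/8 + 5*u^3/2 + 3*u^2/2 + u + 1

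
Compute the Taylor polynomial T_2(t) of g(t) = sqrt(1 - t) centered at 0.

-t^2/8 - t/2 + 1

Differentiate repeatedly and evaluate at the center.
[t^0] = 1;  [t^1] = -1/2;  [t^2] = -1/8.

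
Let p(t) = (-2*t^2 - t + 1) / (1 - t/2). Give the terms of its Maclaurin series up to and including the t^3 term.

Shift and add copies of the series according to the polynomial's terms.
[t^0] = 1;  [t^1] = -1/2;  [t^2] = -9/4;  [t^3] = -9/8.

-9*t^3/8 - 9*t^2/4 - t/2 + 1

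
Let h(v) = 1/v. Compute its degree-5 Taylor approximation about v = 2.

-(v - 2)^5/64 + (v - 2)^4/32 - (v - 2)^3/16 + (v - 2)^2/8 - (v - 2)/4 + 1/2

Differentiate repeatedly and evaluate at the center.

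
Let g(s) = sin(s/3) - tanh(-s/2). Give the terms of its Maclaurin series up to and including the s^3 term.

Combine the two series term by term.
g(0) = 0
g′(0) = 5/6
g′′(0) = 0
g′′′(0) = -31/108
The Taylor polynomial is Σ g^(k)(0)/k! · s^k.

-31*s^3/648 + 5*s/6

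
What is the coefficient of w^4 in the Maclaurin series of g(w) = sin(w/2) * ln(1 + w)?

7/48

Expand each factor separately, then convolve coefficients.
[w^0] = 0;  [w^1] = 0;  [w^2] = 1/2;  [w^3] = -1/4;  [w^4] = 7/48.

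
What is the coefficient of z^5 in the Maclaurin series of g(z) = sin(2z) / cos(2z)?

64/15

Write the quotient as an unknown series and match coefficients against numerator = denominator · series.
[z^0] = 0;  [z^1] = 2;  [z^2] = 0;  [z^3] = 8/3;  [z^4] = 0;  [z^5] = 64/15.
So c_5 = g^(5)(0)/5! = 64/15.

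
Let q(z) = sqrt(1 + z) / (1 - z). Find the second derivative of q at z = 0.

Multiply the two series term by term and collect like powers.
The coefficient of z^2 in the expansion is 11/8, so q′′(0) = 2! * (11/8) = 11/4.

11/4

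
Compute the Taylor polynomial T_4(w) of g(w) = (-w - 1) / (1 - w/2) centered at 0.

Distribute the polynomial across the series and collect like powers.
[w^0] = -1;  [w^1] = -3/2;  [w^2] = -3/4;  [w^3] = -3/8;  [w^4] = -3/16.

-3*w^4/16 - 3*w^3/8 - 3*w^2/4 - 3*w/2 - 1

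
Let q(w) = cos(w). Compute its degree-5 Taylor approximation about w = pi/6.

Apply the Taylor formula c_k = f^(k)(a)/k!.
[(w - pi/6)^0] = sqrt(3)/2;  [(w - pi/6)^1] = -1/2;  [(w - pi/6)^2] = -sqrt(3)/4;  [(w - pi/6)^3] = 1/12;  [(w - pi/6)^4] = sqrt(3)/48;  [(w - pi/6)^5] = -1/240.

-(w - pi/6)^5/240 + sqrt(3)*(w - pi/6)^4/48 + (w - pi/6)^3/12 - sqrt(3)*(w - pi/6)^2/4 - (w - pi/6)/2 + sqrt(3)/2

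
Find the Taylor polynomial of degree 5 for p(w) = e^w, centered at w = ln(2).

(w - ln(2))^5/60 + (w - ln(2))^4/12 + (w - ln(2))^3/3 + (w - ln(2))^2 + 2*(w - ln(2)) + 2

p(ln(2)) = 2
p′(ln(2)) = 2
p′′(ln(2)) = 2
p′′′(ln(2)) = 2
p^(4)(ln(2)) = 2
p^(5)(ln(2)) = 2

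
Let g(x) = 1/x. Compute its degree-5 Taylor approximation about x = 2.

-(x - 2)^5/64 + (x - 2)^4/32 - (x - 2)^3/16 + (x - 2)^2/8 - (x - 2)/4 + 1/2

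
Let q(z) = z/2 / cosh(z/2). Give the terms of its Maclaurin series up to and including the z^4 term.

-z^3/16 + z/2

Write the quotient as an unknown series and match coefficients against numerator = denominator · series.
q(0) = 0
q′(0) = 1/2
q′′(0) = 0
q′′′(0) = -3/8
q^(4)(0) = 0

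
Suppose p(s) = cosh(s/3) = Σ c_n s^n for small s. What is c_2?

p(0) = 1
p′(0) = 0
p′′(0) = 1/9
The Taylor polynomial is Σ p^(k)(0)/k! · s^k.

1/18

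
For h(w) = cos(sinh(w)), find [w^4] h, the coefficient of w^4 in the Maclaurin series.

-1/8

Let u equal the inner series; expand the outer function in u and truncate.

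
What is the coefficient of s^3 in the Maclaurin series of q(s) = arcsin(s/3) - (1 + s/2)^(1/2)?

Expand each term separately and add.
q(0) = -1
q′(0) = 1/12
q′′(0) = 1/16
q′′′(0) = -17/1728
Then c_k = q^(k)(0)/k! gives each Taylor coefficient.

-17/10368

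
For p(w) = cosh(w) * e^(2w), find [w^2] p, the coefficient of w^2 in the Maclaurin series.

Multiply the two series term by term and collect like powers.
[w^0] = 1;  [w^1] = 2;  [w^2] = 5/2.
So c_2 = p′′(0)/2! = 5/2.

5/2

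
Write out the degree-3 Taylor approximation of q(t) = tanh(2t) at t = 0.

-8*t^3/3 + 2*t

[t^0] = 0;  [t^1] = 2;  [t^2] = 0;  [t^3] = -8/3.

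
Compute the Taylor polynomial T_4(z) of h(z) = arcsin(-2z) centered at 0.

Differentiate repeatedly and evaluate at the center.

-4*z^3/3 - 2*z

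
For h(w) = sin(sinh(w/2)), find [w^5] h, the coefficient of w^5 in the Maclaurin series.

-1/480

Plug the Maclaurin series of the inner function into that of the outer and collect terms.
h(0) = 0
h′(0) = 1/2
h′′(0) = 0
h′′′(0) = 0
h^(4)(0) = 0
h^(5)(0) = -1/4
Then c_k = h^(k)(0)/k! gives each Taylor coefficient.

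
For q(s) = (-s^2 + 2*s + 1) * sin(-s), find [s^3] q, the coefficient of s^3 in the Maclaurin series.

Shift and add copies of the series according to the polynomial's terms.
[s^0] = 0;  [s^1] = -1;  [s^2] = -2;  [s^3] = 7/6.
So c_3 = q′′′(0)/3! = 7/6.

7/6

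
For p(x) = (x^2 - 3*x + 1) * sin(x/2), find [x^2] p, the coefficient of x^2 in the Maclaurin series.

Shift and add copies of the series according to the polynomial's terms.
p(0) = 0
p′(0) = 1/2
p′′(0) = -3
So c_2 = p′′(0)/2! = -3/2.

-3/2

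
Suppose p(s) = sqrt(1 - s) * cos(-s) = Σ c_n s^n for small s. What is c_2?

-5/8

Write out both Maclaurin series and multiply, keeping only the needed powers.
[s^0] = 1;  [s^1] = -1/2;  [s^2] = -5/8.
So c_2 = p′′(0)/2! = -5/8.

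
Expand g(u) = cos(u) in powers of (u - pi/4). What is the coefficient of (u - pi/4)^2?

-sqrt(2)/4

g(pi/4) = sqrt(2)/2
g′(pi/4) = -sqrt(2)/2
g′′(pi/4) = -sqrt(2)/2
So c_2 = g′′(pi/4)/2! = -sqrt(2)/4.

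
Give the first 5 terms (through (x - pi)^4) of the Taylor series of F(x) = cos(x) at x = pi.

-(x - pi)^4/24 + (x - pi)^2/2 - 1

F(pi) = -1
F′(pi) = 0
F′′(pi) = 1
F′′′(pi) = 0
F^(4)(pi) = -1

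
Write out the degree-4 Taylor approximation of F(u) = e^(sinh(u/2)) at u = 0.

Compose series: expand the inner function first, then feed it into the outer expansion.
F(0) = 1
F′(0) = 1/2
F′′(0) = 1/4
F′′′(0) = 1/4
F^(4)(0) = 5/16
Then c_k = F^(k)(0)/k! gives each Taylor coefficient.

5*u^4/384 + u^3/24 + u^2/8 + u/2 + 1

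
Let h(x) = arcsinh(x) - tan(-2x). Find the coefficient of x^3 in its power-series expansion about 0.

Expand each term separately and add.
h(0) = 0
h′(0) = 3
h′′(0) = 0
h′′′(0) = 15
So c_3 = h′′′(0)/3! = 5/2.

5/2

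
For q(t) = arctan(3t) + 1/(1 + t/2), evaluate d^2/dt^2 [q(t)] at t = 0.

1/2

Add the two expansions coefficient-wise.
The coefficient of t^2 in the expansion is 1/4, so q′′(0) = 2! * (1/4) = 1/2.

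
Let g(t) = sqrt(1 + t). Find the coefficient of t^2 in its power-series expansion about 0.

-1/8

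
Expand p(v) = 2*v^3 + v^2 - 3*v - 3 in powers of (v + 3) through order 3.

Differentiate repeatedly and evaluate at the center.
p(-3) = -39
p′(-3) = 45
p′′(-3) = -34
p′′′(-3) = 12
Then c_k = p^(k)(-3)/k! gives each Taylor coefficient.

2*(v + 3)^3 - 17*(v + 3)^2 + 45*(v + 3) - 39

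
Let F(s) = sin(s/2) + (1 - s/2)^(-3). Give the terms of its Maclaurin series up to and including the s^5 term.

Combine the two series term by term.
F(0) = 1
F′(0) = 2
F′′(0) = 3
F′′′(0) = 59/8
F^(4)(0) = 45/2
F^(5)(0) = 2521/32
Dividing each by k! gives the coefficients c_0, ..., c_5.

2521*s^5/3840 + 15*s^4/16 + 59*s^3/48 + 3*s^2/2 + 2*s + 1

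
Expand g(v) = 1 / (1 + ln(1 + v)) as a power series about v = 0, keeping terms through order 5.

Write 1/(1+u) = 1 - u + u^2 - u^3 + ... and substitute the series for u.
g(0) = 1
g′(0) = -1
g′′(0) = 3
g′′′(0) = -14
g^(4)(0) = 88
g^(5)(0) = -694

-347*v^5/60 + 11*v^4/3 - 7*v^3/3 + 3*v^2/2 - v + 1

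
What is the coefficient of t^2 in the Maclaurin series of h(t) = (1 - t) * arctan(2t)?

-2

Distribute the polynomial across the series and collect like powers.
[t^0] = 0;  [t^1] = 2;  [t^2] = -2.
So c_2 = h′′(0)/2! = -2.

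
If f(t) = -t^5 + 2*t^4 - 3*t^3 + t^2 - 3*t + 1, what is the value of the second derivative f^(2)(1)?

From the series, [(t - 1)^2] f = -6; multiply by 2! = 2 to get -12.

-12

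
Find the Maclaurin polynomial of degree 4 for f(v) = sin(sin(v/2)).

Plug the Maclaurin series of the inner function into that of the outer and collect terms.
[v^0] = 0;  [v^1] = 1/2;  [v^2] = 0;  [v^3] = -1/24;  [v^4] = 0.

-v^3/24 + v/2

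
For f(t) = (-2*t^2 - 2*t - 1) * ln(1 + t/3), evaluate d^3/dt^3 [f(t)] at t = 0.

Shift and add copies of the series according to the polynomial's terms.
The coefficient of t^3 in the expansion is -46/81, so f′′′(0) = 3! * (-46/81) = -92/27.

-92/27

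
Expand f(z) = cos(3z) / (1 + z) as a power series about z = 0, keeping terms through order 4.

Write out both Maclaurin series and multiply, keeping only the needed powers.

-z^4/8 + 7*z^3/2 - 7*z^2/2 - z + 1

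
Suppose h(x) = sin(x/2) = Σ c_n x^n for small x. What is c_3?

-1/48

h(0) = 0
h′(0) = 1/2
h′′(0) = 0
h′′′(0) = -1/8
Dividing each by k! gives the coefficients c_0, ..., c_3.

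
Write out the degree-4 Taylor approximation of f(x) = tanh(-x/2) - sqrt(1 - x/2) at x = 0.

Expand each term separately and add.
[x^0] = -1;  [x^1] = -1/4;  [x^2] = 1/32;  [x^3] = 19/384;  [x^4] = 5/2048.

5*x^4/2048 + 19*x^3/384 + x^2/32 - x/4 - 1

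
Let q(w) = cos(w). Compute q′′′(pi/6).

Use the known series and substitute for the argument.
The coefficient of (w - pi/6)^3 in the expansion is 1/12, so q′′′(pi/6) = 3! * (1/12) = 1/2.

1/2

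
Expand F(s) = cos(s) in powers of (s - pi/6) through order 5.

-(s - pi/6)^5/240 + sqrt(3)*(s - pi/6)^4/48 + (s - pi/6)^3/12 - sqrt(3)*(s - pi/6)^2/4 - (s - pi/6)/2 + sqrt(3)/2

Apply the Taylor formula c_k = f^(k)(a)/k!.
F(pi/6) = sqrt(3)/2
F′(pi/6) = -1/2
F′′(pi/6) = -sqrt(3)/2
F′′′(pi/6) = 1/2
F^(4)(pi/6) = sqrt(3)/2
F^(5)(pi/6) = -1/2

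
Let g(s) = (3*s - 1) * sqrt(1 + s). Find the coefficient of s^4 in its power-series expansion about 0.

29/128

Multiply each power in the prefactor through the base expansion.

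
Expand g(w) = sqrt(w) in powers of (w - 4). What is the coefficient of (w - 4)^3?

1/512

g(4) = 2
g′(4) = 1/4
g′′(4) = -1/32
g′′′(4) = 3/256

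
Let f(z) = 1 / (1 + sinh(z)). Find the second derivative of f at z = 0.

2

Use the geometric series for the reciprocal, then substitute.
The coefficient of z^2 in the expansion is 1, so f′′(0) = 2! * (1) = 2.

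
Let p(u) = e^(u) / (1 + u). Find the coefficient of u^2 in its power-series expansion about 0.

1/2

Take the Cauchy product of the two expansions.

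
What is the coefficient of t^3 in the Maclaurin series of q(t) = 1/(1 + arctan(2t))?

-16/3

Compose series: expand the inner function first, then feed it into the outer expansion.
[t^0] = 1;  [t^1] = -2;  [t^2] = 4;  [t^3] = -16/3.
So c_3 = q′′′(0)/3! = -16/3.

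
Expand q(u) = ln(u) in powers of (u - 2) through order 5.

Apply the Taylor formula c_k = f^(k)(a)/k!.
[(u - 2)^0] = ln(2);  [(u - 2)^1] = 1/2;  [(u - 2)^2] = -1/8;  [(u - 2)^3] = 1/24;  [(u - 2)^4] = -1/64;  [(u - 2)^5] = 1/160.

(u - 2)^5/160 - (u - 2)^4/64 + (u - 2)^3/24 - (u - 2)^2/8 + (u - 2)/2 + ln(2)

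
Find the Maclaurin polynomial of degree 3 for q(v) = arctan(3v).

q(0) = 0
q′(0) = 3
q′′(0) = 0
q′′′(0) = -54
The Taylor polynomial is Σ q^(k)(0)/k! · v^k.

-9*v^3 + 3*v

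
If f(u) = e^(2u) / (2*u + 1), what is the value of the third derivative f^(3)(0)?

-16

Use 1/(1 - r) = Σ r^k on the denominator, then take the Cauchy product.
The coefficient of u^3 in the expansion is -8/3, so f′′′(0) = 3! * (-8/3) = -16.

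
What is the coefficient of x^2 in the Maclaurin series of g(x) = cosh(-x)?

1/2

g(0) = 1
g′(0) = 0
g′′(0) = 1
Then c_k = g^(k)(0)/k! gives each Taylor coefficient.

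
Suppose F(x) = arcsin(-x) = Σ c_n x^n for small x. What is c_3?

Use the known series and substitute for the argument.
F(0) = 0
F′(0) = -1
F′′(0) = 0
F′′′(0) = -1
So c_3 = F′′′(0)/3! = -1/6.

-1/6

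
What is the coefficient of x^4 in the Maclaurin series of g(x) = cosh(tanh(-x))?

-7/24

Plug the Maclaurin series of the inner function into that of the outer and collect terms.
g(0) = 1
g′(0) = 0
g′′(0) = 1
g′′′(0) = 0
g^(4)(0) = -7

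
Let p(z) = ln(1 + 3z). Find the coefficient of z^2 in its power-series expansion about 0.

-9/2

Compute the successive derivatives at the expansion point and divide by k!.
p(0) = 0
p′(0) = 3
p′′(0) = -9
So c_2 = p′′(0)/2! = -9/2.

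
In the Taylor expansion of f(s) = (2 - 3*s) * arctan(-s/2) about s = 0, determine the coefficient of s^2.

Distribute the polynomial across the series and collect like powers.
f(0) = 0
f′(0) = -1
f′′(0) = 3
So c_2 = f′′(0)/2! = 3/2.

3/2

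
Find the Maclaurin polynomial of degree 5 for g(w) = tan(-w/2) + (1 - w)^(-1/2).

929*w^5/3840 + 35*w^4/128 + 13*w^3/48 + 3*w^2/8 + 1

Expand each term separately and add.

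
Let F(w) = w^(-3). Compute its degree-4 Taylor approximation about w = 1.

15*(w - 1)^4 - 10*(w - 1)^3 + 6*(w - 1)^2 - 3*(w - 1) + 1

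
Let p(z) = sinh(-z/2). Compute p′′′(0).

The coefficient of z^3 in the expansion is -1/48, so p′′′(0) = 3! * (-1/48) = -1/8.

-1/8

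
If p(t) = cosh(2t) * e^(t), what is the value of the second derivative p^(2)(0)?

5

Expand each factor separately, then convolve coefficients.
From the series, [t^2] p = 5/2; multiply by 2! = 2 to get 5.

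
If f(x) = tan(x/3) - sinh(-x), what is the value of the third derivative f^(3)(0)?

29/27

Expand each term separately and add.
The coefficient of x^3 in the expansion is 29/162, so f′′′(0) = 3! * (29/162) = 29/27.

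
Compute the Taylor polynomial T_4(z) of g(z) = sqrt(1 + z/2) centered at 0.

-5*z^4/2048 + z^3/128 - z^2/32 + z/4 + 1

Compute the successive derivatives at the expansion point and divide by k!.
g(0) = 1
g′(0) = 1/4
g′′(0) = -1/16
g′′′(0) = 3/64
g^(4)(0) = -15/256
Dividing each by k! gives the coefficients c_0, ..., c_4.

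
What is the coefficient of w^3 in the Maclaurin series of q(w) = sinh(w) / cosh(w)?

Invert the denominator's series and multiply.
q(0) = 0
q′(0) = 1
q′′(0) = 0
q′′′(0) = -2
So c_3 = q′′′(0)/3! = -1/3.

-1/3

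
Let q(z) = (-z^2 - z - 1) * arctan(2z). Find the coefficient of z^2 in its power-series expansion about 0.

Shift and add copies of the series according to the polynomial's terms.
So c_2 = q′′(0)/2! = -2.

-2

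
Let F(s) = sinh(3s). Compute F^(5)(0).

Apply the Taylor formula c_k = f^(k)(a)/k!.
The coefficient of s^5 in the expansion is 81/40, so F^(5)(0) = 5! * (81/40) = 243.

243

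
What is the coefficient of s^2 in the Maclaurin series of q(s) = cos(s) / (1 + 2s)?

Write out both Maclaurin series and multiply, keeping only the needed powers.
q(0) = 1
q′(0) = -2
q′′(0) = 7
Then c_k = q^(k)(0)/k! gives each Taylor coefficient.

7/2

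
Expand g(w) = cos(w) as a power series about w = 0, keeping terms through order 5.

w^4/24 - w^2/2 + 1

Compute the successive derivatives at the expansion point and divide by k!.
g(0) = 1
g′(0) = 0
g′′(0) = -1
g′′′(0) = 0
g^(4)(0) = 1
g^(5)(0) = 0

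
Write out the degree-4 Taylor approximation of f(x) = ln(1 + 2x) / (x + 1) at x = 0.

-32*x^4/3 + 20*x^3/3 - 4*x^2 + 2*x

Multiply the numerator's expansion by the denominator's geometric series.
f(0) = 0
f′(0) = 2
f′′(0) = -8
f′′′(0) = 40
f^(4)(0) = -256
Then c_k = f^(k)(0)/k! gives each Taylor coefficient.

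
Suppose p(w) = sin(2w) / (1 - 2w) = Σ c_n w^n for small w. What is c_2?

4

Take the Cauchy product of the two expansions.
So c_2 = p′′(0)/2! = 4.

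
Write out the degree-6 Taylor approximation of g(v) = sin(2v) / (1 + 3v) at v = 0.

-2254*v^6/5 + 2254*v^5/15 - 50*v^4 + 50*v^3/3 - 6*v^2 + 2*v

Multiply the two series term by term and collect like powers.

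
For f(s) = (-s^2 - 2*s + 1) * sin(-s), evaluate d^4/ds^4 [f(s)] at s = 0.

Distribute the polynomial across the series and collect like powers.
From the series, [s^4] f = -1/3; multiply by 4! = 24 to get -8.

-8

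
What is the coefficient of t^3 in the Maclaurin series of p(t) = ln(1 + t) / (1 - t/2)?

1/3

Expand each factor separately, then convolve coefficients.
p(0) = 0
p′(0) = 1
p′′(0) = 0
p′′′(0) = 2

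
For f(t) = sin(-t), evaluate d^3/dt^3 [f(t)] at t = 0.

1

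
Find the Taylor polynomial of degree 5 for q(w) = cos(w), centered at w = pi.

-(w - pi)^4/24 + (w - pi)^2/2 - 1

Differentiate repeatedly and evaluate at the center.
q(pi) = -1
q′(pi) = 0
q′′(pi) = 1
q′′′(pi) = 0
q^(4)(pi) = -1
q^(5)(pi) = 0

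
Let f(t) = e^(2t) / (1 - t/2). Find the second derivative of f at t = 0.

Multiply the two series term by term and collect like powers.
The coefficient of t^2 in the expansion is 13/4, so f′′(0) = 2! * (13/4) = 13/2.

13/2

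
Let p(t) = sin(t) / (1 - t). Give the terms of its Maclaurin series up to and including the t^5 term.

101*t^5/120 + 5*t^4/6 + 5*t^3/6 + t^2 + t

Take the Cauchy product of the two expansions.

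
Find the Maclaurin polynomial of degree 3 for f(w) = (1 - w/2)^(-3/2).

35*w^3/128 + 15*w^2/32 + 3*w/4 + 1

Differentiate repeatedly and evaluate at the center.
f(0) = 1
f′(0) = 3/4
f′′(0) = 15/16
f′′′(0) = 105/64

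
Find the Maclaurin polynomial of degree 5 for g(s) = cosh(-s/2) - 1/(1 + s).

s^5 - 383*s^4/384 + s^3 - 7*s^2/8 + s

Combine the two series term by term.
[s^0] = 0;  [s^1] = 1;  [s^2] = -7/8;  [s^3] = 1;  [s^4] = -383/384;  [s^5] = 1.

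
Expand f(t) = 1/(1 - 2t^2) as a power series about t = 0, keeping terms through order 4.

4*t^4 + 2*t^2 + 1

Use the known series and substitute for the argument.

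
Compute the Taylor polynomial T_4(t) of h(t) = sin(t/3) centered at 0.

-t^3/162 + t/3

[t^0] = 0;  [t^1] = 1/3;  [t^2] = 0;  [t^3] = -1/162;  [t^4] = 0.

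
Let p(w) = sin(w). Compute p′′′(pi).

1

The coefficient of (w - pi)^3 in the expansion is 1/6, so p′′′(pi) = 3! * (1/6) = 1.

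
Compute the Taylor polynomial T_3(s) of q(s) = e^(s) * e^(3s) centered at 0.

32*s^3/3 + 8*s^2 + 4*s + 1

Multiply the two series term by term and collect like powers.
q(0) = 1
q′(0) = 4
q′′(0) = 16
q′′′(0) = 64
The Taylor polynomial is Σ q^(k)(0)/k! · s^k.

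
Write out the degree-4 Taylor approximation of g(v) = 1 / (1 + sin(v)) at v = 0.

Write 1/(1+u) = 1 - u + u^2 - u^3 + ... and substitute the series for u.
[v^0] = 1;  [v^1] = -1;  [v^2] = 1;  [v^3] = -5/6;  [v^4] = 2/3.

2*v^4/3 - 5*v^3/6 + v^2 - v + 1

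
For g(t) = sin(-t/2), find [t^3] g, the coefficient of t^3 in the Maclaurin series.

1/48

g(0) = 0
g′(0) = -1/2
g′′(0) = 0
g′′′(0) = 1/8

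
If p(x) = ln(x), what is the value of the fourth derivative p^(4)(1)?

The coefficient of (x - 1)^4 in the expansion is -1/4, so p^(4)(1) = 4! * (-1/4) = -6.

-6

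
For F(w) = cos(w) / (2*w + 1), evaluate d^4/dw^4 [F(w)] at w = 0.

Expand 1/(denominator) as a geometric series and multiply by the numerator's series.
The coefficient of w^4 in the expansion is 337/24, so F^(4)(0) = 4! * (337/24) = 337.

337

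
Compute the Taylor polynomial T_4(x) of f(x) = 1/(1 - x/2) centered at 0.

x^4/16 + x^3/8 + x^2/4 + x/2 + 1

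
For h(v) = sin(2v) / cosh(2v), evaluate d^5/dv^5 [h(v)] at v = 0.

Invert the denominator's series and multiply.
From the series, [v^5] h = 48/5; multiply by 5! = 120 to get 1152.

1152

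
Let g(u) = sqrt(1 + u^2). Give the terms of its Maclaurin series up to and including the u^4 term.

-u^4/8 + u^2/2 + 1

Compute the successive derivatives at the expansion point and divide by k!.
g(0) = 1
g′(0) = 0
g′′(0) = 1
g′′′(0) = 0
g^(4)(0) = -3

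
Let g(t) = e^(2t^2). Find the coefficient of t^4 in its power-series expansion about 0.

Apply the Taylor formula c_k = f^(k)(a)/k!.
g(0) = 1
g′(0) = 0
g′′(0) = 4
g′′′(0) = 0
g^(4)(0) = 48
So c_4 = g^(4)(0)/4! = 2.

2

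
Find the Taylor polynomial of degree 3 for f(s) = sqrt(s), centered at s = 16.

(s - 16)^3/16384 - (s - 16)^2/512 + (s - 16)/8 + 4

Apply the Taylor formula c_k = f^(k)(a)/k!.
f(16) = 4
f′(16) = 1/8
f′′(16) = -1/256
f′′′(16) = 3/8192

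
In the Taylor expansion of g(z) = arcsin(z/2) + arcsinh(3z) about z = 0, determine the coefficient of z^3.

Expand each term separately and add.
g(0) = 0
g′(0) = 7/2
g′′(0) = 0
g′′′(0) = -215/8
So c_3 = g′′′(0)/3! = -215/48.

-215/48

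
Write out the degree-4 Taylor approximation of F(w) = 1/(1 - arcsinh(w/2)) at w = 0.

Plug the Maclaurin series of the inner function into that of the outer and collect terms.
[w^0] = 1;  [w^1] = 1/2;  [w^2] = 1/4;  [w^3] = 5/48;  [w^4] = 1/24.

w^4/24 + 5*w^3/48 + w^2/4 + w/2 + 1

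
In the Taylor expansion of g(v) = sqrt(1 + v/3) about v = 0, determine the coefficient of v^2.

-1/72

[v^0] = 1;  [v^1] = 1/6;  [v^2] = -1/72.
So c_2 = g′′(0)/2! = -1/72.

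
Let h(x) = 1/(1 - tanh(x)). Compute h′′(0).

2

Let u equal the inner series; expand the outer function in u and truncate.
The coefficient of x^2 in the expansion is 1, so h′′(0) = 2! * (1) = 2.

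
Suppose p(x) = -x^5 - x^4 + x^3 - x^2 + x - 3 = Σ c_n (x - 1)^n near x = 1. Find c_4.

p(1) = -4
p′(1) = -7
p′′(1) = -28
p′′′(1) = -78
p^(4)(1) = -144
Dividing each by k! gives the coefficients c_0, ..., c_4.

-6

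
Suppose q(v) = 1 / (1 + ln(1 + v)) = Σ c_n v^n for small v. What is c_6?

Expand as Σ (-1)^k u^k with u equal to the inner function's series.

3289/360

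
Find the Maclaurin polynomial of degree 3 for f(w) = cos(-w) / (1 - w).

w^3/2 + w^2/2 + w + 1

Take the Cauchy product of the two expansions.
f(0) = 1
f′(0) = 1
f′′(0) = 1
f′′′(0) = 3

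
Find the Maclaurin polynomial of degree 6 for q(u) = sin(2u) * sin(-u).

Write out both Maclaurin series and multiply, keeping only the needed powers.
q(0) = 0
q′(0) = 0
q′′(0) = -4
q′′′(0) = 0
q^(4)(0) = 40
q^(5)(0) = 0
q^(6)(0) = -364

-91*u^6/180 + 5*u^4/3 - 2*u^2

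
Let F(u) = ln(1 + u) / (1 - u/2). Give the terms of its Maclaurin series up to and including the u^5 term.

19*u^5/120 - u^4/12 + u^3/3 + u

Expand each factor separately, then convolve coefficients.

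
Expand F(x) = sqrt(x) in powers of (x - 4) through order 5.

7*(x - 4)^5/131072 - 5*(x - 4)^4/16384 + (x - 4)^3/512 - (x - 4)^2/64 + (x - 4)/4 + 2

Differentiate repeatedly and evaluate at the center.
F(4) = 2
F′(4) = 1/4
F′′(4) = -1/32
F′′′(4) = 3/256
F^(4)(4) = -15/2048
F^(5)(4) = 105/16384
Dividing each by k! gives the coefficients c_0, ..., c_5.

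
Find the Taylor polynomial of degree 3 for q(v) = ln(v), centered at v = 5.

q(5) = ln(5)
q′(5) = 1/5
q′′(5) = -1/25
q′′′(5) = 2/125

(v - 5)^3/375 - (v - 5)^2/50 + (v - 5)/5 + ln(5)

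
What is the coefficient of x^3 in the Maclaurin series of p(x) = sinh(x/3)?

1/162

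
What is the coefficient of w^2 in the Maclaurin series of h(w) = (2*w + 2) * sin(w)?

Shift and add copies of the series according to the polynomial's terms.
So c_2 = h′′(0)/2! = 2.

2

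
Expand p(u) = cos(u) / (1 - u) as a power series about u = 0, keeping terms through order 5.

13*u^5/24 + 13*u^4/24 + u^3/2 + u^2/2 + u + 1

Multiply the numerator's expansion by the denominator's geometric series.
p(0) = 1
p′(0) = 1
p′′(0) = 1
p′′′(0) = 3
p^(4)(0) = 13
p^(5)(0) = 65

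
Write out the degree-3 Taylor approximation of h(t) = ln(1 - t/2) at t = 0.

-t^3/24 - t^2/8 - t/2

h(0) = 0
h′(0) = -1/2
h′′(0) = -1/4
h′′′(0) = -1/4
Dividing each by k! gives the coefficients c_0, ..., c_3.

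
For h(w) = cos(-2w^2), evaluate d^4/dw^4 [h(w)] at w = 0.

From the series, [w^4] h = -2; multiply by 4! = 24 to get -48.

-48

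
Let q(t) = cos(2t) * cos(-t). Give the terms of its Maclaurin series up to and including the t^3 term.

Expand each factor separately, then convolve coefficients.
[t^0] = 1;  [t^1] = 0;  [t^2] = -5/2;  [t^3] = 0.

1 - 5*t^2/2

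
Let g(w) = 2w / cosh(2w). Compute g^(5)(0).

Divide the numerator series by the denominator series (power-series long division).
The coefficient of w^5 in the expansion is 20/3, so g^(5)(0) = 5! * (20/3) = 800.

800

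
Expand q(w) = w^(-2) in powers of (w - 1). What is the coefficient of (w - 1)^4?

q(1) = 1
q′(1) = -2
q′′(1) = 6
q′′′(1) = -24
q^(4)(1) = 120

5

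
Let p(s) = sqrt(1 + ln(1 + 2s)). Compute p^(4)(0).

-143

Let u equal the inner series; expand the outer function in u and truncate.
From the series, [s^4] p = -143/24; multiply by 4! = 24 to get -143.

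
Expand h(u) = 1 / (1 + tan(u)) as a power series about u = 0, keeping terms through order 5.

-32*u^5/15 + 5*u^4/3 - 4*u^3/3 + u^2 - u + 1

Expand as Σ (-1)^k u^k with u equal to the inner function's series.
h(0) = 1
h′(0) = -1
h′′(0) = 2
h′′′(0) = -8
h^(4)(0) = 40
h^(5)(0) = -256
Then c_k = h^(k)(0)/k! gives each Taylor coefficient.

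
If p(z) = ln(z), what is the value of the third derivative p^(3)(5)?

The coefficient of (z - 5)^3 in the expansion is 1/375, so p′′′(5) = 3! * (1/375) = 2/125.

2/125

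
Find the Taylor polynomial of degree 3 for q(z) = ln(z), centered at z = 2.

q(2) = ln(2)
q′(2) = 1/2
q′′(2) = -1/4
q′′′(2) = 1/4
Then c_k = q^(k)(2)/k! gives each Taylor coefficient.

(z - 2)^3/24 - (z - 2)^2/8 + (z - 2)/2 + ln(2)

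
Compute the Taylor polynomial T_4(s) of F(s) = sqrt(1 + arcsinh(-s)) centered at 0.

s^4/384 + s^3/48 - s^2/8 - s/2 + 1

Let u equal the inner series; expand the outer function in u and truncate.
F(0) = 1
F′(0) = -1/2
F′′(0) = -1/4
F′′′(0) = 1/8
F^(4)(0) = 1/16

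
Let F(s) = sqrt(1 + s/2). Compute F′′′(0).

The coefficient of s^3 in the expansion is 1/128, so F′′′(0) = 3! * (1/128) = 3/64.

3/64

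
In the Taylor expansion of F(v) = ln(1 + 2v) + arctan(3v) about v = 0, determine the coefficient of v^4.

Combine the two series term by term.
So c_4 = F^(4)(0)/4! = -4.

-4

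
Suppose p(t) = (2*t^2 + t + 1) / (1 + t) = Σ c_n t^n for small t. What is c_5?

-2

Multiply each power in the prefactor through the base expansion.
p(0) = 1
p′(0) = 0
p′′(0) = 4
p′′′(0) = -12
p^(4)(0) = 48
p^(5)(0) = -240
So c_5 = p^(5)(0)/5! = -2.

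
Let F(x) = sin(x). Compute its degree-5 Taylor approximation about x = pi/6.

sqrt(3)*(x - pi/6)^5/240 + (x - pi/6)^4/48 - sqrt(3)*(x - pi/6)^3/12 - (x - pi/6)^2/4 + sqrt(3)*(x - pi/6)/2 + 1/2

F(pi/6) = 1/2
F′(pi/6) = sqrt(3)/2
F′′(pi/6) = -1/2
F′′′(pi/6) = -sqrt(3)/2
F^(4)(pi/6) = 1/2
F^(5)(pi/6) = sqrt(3)/2
The Taylor polynomial is Σ F^(k)(pi/6)/k! · (x - pi/6)^k.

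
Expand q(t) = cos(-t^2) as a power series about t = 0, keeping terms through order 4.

Differentiate repeatedly and evaluate at the center.
q(0) = 1
q′(0) = 0
q′′(0) = 0
q′′′(0) = 0
q^(4)(0) = -12

1 - t^4/2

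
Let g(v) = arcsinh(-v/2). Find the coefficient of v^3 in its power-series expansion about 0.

1/48

g(0) = 0
g′(0) = -1/2
g′′(0) = 0
g′′′(0) = 1/8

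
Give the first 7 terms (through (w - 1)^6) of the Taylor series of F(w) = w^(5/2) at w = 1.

-5*(w - 1)^6/1024 + 3*(w - 1)^5/256 - 5*(w - 1)^4/128 + 5*(w - 1)^3/16 + 15*(w - 1)^2/8 + 5*(w - 1)/2 + 1

F(1) = 1
F′(1) = 5/2
F′′(1) = 15/4
F′′′(1) = 15/8
F^(4)(1) = -15/16
F^(5)(1) = 45/32
F^(6)(1) = -225/64
Then c_k = F^(k)(1)/k! gives each Taylor coefficient.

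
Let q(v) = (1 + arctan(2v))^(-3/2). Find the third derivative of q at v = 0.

-81

Let u equal the inner series; expand the outer function in u and truncate.
The coefficient of v^3 in the expansion is -27/2, so q′′′(0) = 3! * (-27/2) = -81.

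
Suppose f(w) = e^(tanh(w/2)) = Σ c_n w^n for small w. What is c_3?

-1/48

Substitute the inner expansion into the outer series and collect powers.
f(0) = 1
f′(0) = 1/2
f′′(0) = 1/4
f′′′(0) = -1/8
The Taylor polynomial is Σ f^(k)(0)/k! · w^k.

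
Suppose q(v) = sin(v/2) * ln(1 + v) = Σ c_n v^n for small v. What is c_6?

215/2304

Multiply the two series term by term and collect like powers.
q(0) = 0
q′(0) = 0
q′′(0) = 1
q′′′(0) = -3/2
q^(4)(0) = 7/2
q^(5)(0) = -55/4
q^(6)(0) = 1075/16
So c_6 = q^(6)(0)/6! = 215/2304.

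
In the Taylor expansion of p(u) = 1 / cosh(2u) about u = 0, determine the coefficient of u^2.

-2

Divide the numerator series by the denominator series (power-series long division).
[u^0] = 1;  [u^1] = 0;  [u^2] = -2.
So c_2 = p′′(0)/2! = -2.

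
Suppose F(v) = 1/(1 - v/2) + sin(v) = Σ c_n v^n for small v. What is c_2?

1/4

Add the two expansions coefficient-wise.
F(0) = 1
F′(0) = 3/2
F′′(0) = 1/2
So c_2 = F′′(0)/2! = 1/4.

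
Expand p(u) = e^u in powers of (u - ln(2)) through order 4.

Apply the Taylor formula c_k = f^(k)(a)/k!.
[(u - ln(2))^0] = 2;  [(u - ln(2))^1] = 2;  [(u - ln(2))^2] = 1;  [(u - ln(2))^3] = 1/3;  [(u - ln(2))^4] = 1/12.

(u - ln(2))^4/12 + (u - ln(2))^3/3 + (u - ln(2))^2 + 2*(u - ln(2)) + 2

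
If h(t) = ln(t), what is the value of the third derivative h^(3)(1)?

From the series, [(t - 1)^3] h = 1/3; multiply by 3! = 6 to get 2.

2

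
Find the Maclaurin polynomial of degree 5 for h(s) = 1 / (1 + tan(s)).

Use the geometric series for the reciprocal, then substitute.
h(0) = 1
h′(0) = -1
h′′(0) = 2
h′′′(0) = -8
h^(4)(0) = 40
h^(5)(0) = -256

-32*s^5/15 + 5*s^4/3 - 4*s^3/3 + s^2 - s + 1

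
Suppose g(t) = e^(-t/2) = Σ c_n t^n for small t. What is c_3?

c_3 = g′′′(0)/3! = -1/48.

-1/48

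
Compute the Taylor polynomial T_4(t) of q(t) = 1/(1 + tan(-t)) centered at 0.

5*t^4/3 + 4*t^3/3 + t^2 + t + 1

Plug the Maclaurin series of the inner function into that of the outer and collect terms.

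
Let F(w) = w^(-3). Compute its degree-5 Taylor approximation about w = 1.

-21*(w - 1)^5 + 15*(w - 1)^4 - 10*(w - 1)^3 + 6*(w - 1)^2 - 3*(w - 1) + 1

[(w - 1)^0] = 1;  [(w - 1)^1] = -3;  [(w - 1)^2] = 6;  [(w - 1)^3] = -10;  [(w - 1)^4] = 15;  [(w - 1)^5] = -21.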